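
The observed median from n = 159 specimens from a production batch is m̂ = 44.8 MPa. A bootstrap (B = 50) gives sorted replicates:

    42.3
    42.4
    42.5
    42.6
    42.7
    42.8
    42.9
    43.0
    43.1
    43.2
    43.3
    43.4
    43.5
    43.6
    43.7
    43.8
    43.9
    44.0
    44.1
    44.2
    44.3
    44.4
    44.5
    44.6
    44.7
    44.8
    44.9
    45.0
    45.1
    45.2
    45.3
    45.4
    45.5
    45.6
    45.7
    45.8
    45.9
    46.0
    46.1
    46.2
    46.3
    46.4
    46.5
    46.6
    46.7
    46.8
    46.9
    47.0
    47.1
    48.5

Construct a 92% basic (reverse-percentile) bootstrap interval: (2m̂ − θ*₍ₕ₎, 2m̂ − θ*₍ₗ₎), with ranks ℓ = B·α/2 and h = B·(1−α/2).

(42.6, 47.2)

Percentile endpoints at ranks 2 and 48: θ*₍2₎ = 42.4, θ*₍48₎ = 47.0.
Basic interval reflects these around m̂:
  lower = 2 × 44.8 − 47.0 = 42.6
  upper = 2 × 44.8 − 42.4 = 47.2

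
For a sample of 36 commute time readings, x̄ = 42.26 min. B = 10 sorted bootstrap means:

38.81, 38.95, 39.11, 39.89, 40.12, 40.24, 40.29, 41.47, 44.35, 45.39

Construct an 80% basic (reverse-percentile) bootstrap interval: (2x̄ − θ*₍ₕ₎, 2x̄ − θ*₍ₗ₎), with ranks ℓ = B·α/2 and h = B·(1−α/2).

Percentile endpoints at ranks 1 and 9: θ*₍1₎ = 38.81, θ*₍9₎ = 44.35.
Basic interval reflects these around x̄:
  lower = 2 × 42.26 − 44.35 = 40.17
  upper = 2 × 42.26 − 38.81 = 45.71

(40.17, 45.71)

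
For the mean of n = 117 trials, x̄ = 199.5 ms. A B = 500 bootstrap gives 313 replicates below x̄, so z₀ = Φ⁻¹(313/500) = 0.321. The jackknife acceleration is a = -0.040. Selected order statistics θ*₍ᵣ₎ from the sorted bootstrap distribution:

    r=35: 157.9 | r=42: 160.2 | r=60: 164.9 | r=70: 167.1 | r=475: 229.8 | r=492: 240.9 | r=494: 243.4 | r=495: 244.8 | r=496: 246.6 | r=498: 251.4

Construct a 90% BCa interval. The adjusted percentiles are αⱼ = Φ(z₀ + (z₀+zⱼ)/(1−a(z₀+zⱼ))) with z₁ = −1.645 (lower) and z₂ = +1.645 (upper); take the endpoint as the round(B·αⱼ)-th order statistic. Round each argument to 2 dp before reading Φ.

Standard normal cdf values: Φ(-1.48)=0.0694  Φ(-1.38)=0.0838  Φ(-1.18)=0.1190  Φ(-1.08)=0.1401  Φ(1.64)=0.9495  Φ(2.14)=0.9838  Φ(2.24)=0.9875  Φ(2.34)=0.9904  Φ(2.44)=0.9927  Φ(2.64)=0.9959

(167.1, 240.9)

Lower: z₀ + z₁ = 0.321 + (-1.645) = -1.324; 1 − a(z₀+z₁) = 1 − (-0.040)(-1.324) = 0.9470; argument = 0.321 + (-1.324)/0.9470 = -1.0770 → -1.08.
α₁ = Φ(-1.08) = 0.1401; rank = round(500 × 0.1401) = 70; θ*₍70₎ = 167.1.
Upper: z₀ + z₂ = 1.966; 1 − a(z₀+z₂) = 1.0786; argument = 2.1437 → 2.14; α₂ = 0.9838; rank = 492; θ*₍492₎ = 240.9.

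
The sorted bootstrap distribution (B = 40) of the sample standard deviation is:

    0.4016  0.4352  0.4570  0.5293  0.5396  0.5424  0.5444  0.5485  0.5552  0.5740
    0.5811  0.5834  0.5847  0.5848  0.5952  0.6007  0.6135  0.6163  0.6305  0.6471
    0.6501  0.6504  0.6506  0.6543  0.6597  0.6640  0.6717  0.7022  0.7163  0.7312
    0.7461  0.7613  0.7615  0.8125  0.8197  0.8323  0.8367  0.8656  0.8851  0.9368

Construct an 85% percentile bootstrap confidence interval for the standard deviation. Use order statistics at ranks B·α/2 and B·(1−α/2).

(0.4570, 0.8367)

α = 0.15; lower rank = 40 × 0.075 = 3; upper rank = 40 × 0.925 = 37.
The 3rd smallest replicate is 0.4570; the 37th is 0.8367.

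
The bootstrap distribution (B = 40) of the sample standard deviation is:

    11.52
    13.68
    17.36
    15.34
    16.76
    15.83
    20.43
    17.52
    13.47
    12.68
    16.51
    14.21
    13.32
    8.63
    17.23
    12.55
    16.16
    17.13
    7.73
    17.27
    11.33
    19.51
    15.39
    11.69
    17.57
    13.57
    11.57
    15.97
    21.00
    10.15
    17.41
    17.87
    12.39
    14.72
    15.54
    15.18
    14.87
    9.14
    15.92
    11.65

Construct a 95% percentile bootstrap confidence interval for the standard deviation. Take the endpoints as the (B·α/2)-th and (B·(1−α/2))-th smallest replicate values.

Sorted replicates: 7.73, 8.63, 9.14, 10.15, 11.33, 11.52, 11.57, 11.65, 11.69, 12.39, 12.55, 12.68, 13.32, 13.47, 13.57, 13.68, 14.21, 14.72, 14.87, 15.18, 15.34, 15.39, 15.54, 15.83, 15.92, 15.97, 16.16, 16.51, 16.76, 17.13, 17.23, 17.27, 17.36, 17.41, 17.52, 17.57, 17.87, 19.51, 20.43, 21.00
α = 0.05; lower rank = 40 × 0.025 = 1; upper rank = 40 × 0.975 = 39.
The 1st smallest replicate is 7.73; the 39th is 20.43.

(7.73, 20.43)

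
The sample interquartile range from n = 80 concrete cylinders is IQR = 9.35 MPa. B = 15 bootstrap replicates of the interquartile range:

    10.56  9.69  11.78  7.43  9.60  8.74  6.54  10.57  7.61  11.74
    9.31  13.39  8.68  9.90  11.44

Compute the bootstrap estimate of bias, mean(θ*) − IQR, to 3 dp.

bias = +0.449

mean(θ*) = (10.56 + 9.69 + 11.78 + 7.43 + 9.60 + 8.74 + 6.54 + 10.57 + 7.61 + 11.74 + 9.31 + 13.39 + 8.68 + 9.90 + 11.44) / 15 = 9.7987
bias = 9.7987 − 9.35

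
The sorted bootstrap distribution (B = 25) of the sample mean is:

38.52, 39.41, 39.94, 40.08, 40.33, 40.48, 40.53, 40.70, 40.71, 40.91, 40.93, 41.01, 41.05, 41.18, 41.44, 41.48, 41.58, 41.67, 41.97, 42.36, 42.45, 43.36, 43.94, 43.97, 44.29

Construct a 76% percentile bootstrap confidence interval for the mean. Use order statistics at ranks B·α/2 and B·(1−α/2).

(39.94, 43.36)

α = 0.24; lower rank = 25 × 0.120 = 3; upper rank = 25 × 0.880 = 22.
The 3rd smallest replicate is 39.94; the 22nd is 43.36.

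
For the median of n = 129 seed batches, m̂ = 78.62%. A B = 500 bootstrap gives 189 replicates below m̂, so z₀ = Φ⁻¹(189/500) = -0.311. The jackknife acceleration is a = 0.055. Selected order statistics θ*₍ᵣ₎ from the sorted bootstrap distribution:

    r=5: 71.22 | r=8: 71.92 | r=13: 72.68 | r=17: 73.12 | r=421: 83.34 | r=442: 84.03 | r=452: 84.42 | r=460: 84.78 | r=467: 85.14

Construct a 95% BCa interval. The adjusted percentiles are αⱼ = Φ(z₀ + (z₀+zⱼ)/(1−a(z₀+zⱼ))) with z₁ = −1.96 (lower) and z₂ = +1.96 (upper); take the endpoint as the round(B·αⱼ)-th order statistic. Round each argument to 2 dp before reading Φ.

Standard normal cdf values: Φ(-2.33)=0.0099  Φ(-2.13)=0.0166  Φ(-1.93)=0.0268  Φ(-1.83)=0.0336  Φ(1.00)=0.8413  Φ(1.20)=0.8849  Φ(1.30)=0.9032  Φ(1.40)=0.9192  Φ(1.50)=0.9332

Lower: z₀ + z₁ = -0.311 + (-1.960) = -2.271; 1 − a(z₀+z₁) = 1 − (0.055)(-2.271) = 1.1249; argument = -0.311 + (-2.271)/1.1249 = -2.3298 → -2.33.
α₁ = Φ(-2.33) = 0.0099; rank = round(500 × 0.0099) = 5; θ*₍5₎ = 71.22.
Upper: z₀ + z₂ = 1.649; 1 − a(z₀+z₂) = 0.9093; argument = 1.5025 → 1.50; α₂ = 0.9332; rank = 467; θ*₍467₎ = 85.14.

(71.22, 85.14)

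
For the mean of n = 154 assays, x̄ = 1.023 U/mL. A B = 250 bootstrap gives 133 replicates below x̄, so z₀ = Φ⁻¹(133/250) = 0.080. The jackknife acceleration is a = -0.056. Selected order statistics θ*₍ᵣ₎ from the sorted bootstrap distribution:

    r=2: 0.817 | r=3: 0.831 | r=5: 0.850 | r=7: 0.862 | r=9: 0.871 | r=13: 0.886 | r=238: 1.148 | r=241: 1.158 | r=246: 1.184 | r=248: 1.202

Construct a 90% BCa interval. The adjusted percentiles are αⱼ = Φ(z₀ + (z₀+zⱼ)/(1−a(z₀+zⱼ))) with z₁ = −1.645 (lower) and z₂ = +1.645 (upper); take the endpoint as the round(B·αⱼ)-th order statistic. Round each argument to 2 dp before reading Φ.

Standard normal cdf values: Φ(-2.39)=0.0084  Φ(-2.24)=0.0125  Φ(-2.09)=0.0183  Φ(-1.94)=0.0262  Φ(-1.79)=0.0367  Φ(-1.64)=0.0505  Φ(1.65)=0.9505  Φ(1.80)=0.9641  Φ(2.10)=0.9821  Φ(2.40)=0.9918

Lower: z₀ + z₁ = 0.080 + (-1.645) = -1.565; 1 − a(z₀+z₁) = 1 − (-0.056)(-1.565) = 0.9124; argument = 0.080 + (-1.565)/0.9124 = -1.6353 → -1.64.
α₁ = Φ(-1.64) = 0.0505; rank = round(250 × 0.0505) = 13; θ*₍13₎ = 0.886.
Upper: z₀ + z₂ = 1.725; 1 − a(z₀+z₂) = 1.0966; argument = 1.6530 → 1.65; α₂ = 0.9505; rank = 238; θ*₍238₎ = 1.148.

(0.886, 1.148)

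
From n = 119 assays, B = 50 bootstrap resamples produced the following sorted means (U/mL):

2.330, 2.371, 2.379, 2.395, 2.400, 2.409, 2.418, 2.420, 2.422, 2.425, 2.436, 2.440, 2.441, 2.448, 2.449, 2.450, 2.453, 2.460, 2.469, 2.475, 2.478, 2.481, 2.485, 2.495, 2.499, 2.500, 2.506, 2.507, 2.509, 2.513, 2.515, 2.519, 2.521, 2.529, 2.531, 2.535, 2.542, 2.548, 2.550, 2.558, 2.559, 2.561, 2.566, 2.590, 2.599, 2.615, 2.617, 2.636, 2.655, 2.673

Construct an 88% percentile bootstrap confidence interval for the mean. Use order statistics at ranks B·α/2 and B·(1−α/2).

α = 0.12; lower rank = 50 × 0.060 = 3; upper rank = 50 × 0.940 = 47.
The 3rd smallest replicate is 2.379; the 47th is 2.617.

(2.379, 2.617)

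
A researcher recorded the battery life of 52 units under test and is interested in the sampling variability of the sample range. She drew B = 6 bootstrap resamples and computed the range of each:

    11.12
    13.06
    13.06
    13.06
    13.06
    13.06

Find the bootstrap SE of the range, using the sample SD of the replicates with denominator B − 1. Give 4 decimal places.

SE* = 0.7920

Bootstrap SE is the standard deviation of the 6 replicate ranges.
Mean of replicates: (11.12 + 13.06 + 13.06 + 13.06 + 13.06 + 13.06) / 6 = 76.42000 / 6 = 12.73667
Sum of squared deviations: (−1.61667)² + (+0.32333)² + (+0.32333)² + (+0.32333)² + (+0.32333)² + (+0.32333)² = 3.13633
Variance = 3.13633 / 5 = 0.62727
SE* = √0.62727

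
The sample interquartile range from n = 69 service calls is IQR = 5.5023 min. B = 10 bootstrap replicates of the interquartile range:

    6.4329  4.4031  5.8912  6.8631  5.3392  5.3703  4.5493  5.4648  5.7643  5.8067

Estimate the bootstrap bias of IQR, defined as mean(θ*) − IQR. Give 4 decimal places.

mean(θ*) = (6.4329 + 4.4031 + 5.8912 + 6.8631 + 5.3392 + 5.3703 + 4.5493 + 5.4648 + 5.7643 + 5.8067) / 10 = 5.58849
bias = 5.58849 − 5.5023

bias = +0.0862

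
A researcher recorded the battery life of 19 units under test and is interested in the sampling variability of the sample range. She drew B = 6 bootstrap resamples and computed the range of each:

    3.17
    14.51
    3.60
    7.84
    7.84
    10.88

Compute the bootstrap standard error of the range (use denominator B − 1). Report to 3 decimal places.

Bootstrap SE is the standard deviation of the 6 replicate ranges.
Mean of replicates: (3.17 + 14.51 + 3.60 + 7.84 + 7.84 + 10.88) / 6 = 47.8400 / 6 = 7.9733
Sum of squared deviations: (−4.8033)² + (+6.5367)² + (−4.3733)² + (−0.1333)² + (−0.1333)² + (+2.9067)² = 93.4103
Variance = 93.4103 / 5 = 18.6821
SE* = √18.6821

SE* = 4.322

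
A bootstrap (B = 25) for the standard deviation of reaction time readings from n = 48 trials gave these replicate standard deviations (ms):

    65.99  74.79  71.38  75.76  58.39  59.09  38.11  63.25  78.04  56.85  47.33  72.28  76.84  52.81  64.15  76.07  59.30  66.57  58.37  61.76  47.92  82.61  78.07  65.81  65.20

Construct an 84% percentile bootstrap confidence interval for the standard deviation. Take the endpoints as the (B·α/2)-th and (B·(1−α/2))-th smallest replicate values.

(47.33, 78.04)

Sorted replicates: 38.11, 47.33, 47.92, 52.81, 56.85, 58.37, 58.39, 59.09, 59.30, 61.76, 63.25, 64.15, 65.20, 65.81, 65.99, 66.57, 71.38, 72.28, 74.79, 75.76, 76.07, 76.84, 78.04, 78.07, 82.61
α = 0.16; lower rank = 25 × 0.080 = 2; upper rank = 25 × 0.920 = 23.
The 2nd smallest replicate is 47.33; the 23rd is 78.04.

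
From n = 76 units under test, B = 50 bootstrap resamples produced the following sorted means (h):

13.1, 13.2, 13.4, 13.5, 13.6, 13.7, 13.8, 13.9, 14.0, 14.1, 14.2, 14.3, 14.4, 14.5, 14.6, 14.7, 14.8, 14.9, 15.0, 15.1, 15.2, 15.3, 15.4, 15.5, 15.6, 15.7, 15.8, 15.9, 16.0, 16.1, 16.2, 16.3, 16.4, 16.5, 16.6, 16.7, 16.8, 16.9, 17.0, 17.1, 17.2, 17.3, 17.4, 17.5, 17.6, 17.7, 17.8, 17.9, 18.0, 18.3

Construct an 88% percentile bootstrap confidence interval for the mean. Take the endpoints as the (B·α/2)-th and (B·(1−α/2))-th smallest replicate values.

α = 0.12; lower rank = 50 × 0.060 = 3; upper rank = 50 × 0.940 = 47.
The 3rd smallest replicate is 13.4; the 47th is 17.8.

(13.4, 17.8)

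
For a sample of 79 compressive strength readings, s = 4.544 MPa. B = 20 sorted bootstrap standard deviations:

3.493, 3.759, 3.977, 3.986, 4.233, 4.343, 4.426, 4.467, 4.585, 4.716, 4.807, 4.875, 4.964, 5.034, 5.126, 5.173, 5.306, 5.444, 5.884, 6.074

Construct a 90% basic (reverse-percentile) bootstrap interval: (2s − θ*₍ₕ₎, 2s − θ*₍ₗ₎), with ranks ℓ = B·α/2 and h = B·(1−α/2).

(3.204, 5.595)

Percentile endpoints at ranks 1 and 19: θ*₍1₎ = 3.493, θ*₍19₎ = 5.884.
Basic interval reflects these around s:
  lower = 2 × 4.544 − 5.884 = 3.204
  upper = 2 × 4.544 − 3.493 = 5.595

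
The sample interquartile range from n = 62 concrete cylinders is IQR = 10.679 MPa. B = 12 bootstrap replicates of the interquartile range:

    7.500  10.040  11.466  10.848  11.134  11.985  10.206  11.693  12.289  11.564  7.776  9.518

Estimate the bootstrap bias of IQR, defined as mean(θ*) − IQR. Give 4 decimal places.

bias = −0.1774

mean(θ*) = (7.500 + 10.040 + 11.466 + 10.848 + 11.134 + 11.985 + 10.206 + 11.693 + 12.289 + 11.564 + 7.776 + 9.518) / 12 = 10.50158
bias = 10.50158 − 10.679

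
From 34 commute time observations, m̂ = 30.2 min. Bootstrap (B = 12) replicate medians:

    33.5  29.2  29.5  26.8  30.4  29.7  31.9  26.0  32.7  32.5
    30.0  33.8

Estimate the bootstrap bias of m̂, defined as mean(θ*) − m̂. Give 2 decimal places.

bias = +0.30

mean(θ*) = (33.5 + 29.2 + 29.5 + 26.8 + 30.4 + 29.7 + 31.9 + 26.0 + 32.7 + 32.5 + 30.0 + 33.8) / 12 = 30.500
bias = 30.500 − 30.2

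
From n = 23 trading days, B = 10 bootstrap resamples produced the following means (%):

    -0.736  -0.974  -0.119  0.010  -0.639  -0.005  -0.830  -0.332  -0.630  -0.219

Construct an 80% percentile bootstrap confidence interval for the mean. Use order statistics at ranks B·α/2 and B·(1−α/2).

(-0.974, -0.005)

Sorted replicates: -0.974, -0.830, -0.736, -0.639, -0.630, -0.332, -0.219, -0.119, -0.005, 0.010
α = 0.20; lower rank = 10 × 0.100 = 1; upper rank = 10 × 0.900 = 9.
The 1st smallest replicate is -0.974; the 9th is -0.005.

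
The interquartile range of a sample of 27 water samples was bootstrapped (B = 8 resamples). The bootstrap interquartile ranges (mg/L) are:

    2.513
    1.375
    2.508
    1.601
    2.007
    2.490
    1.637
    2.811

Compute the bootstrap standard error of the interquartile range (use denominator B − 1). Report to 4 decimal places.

SE* = 0.5332

Bootstrap SE is the standard deviation of the 8 replicate interquartile ranges.
Mean of replicates: (2.513 + 1.375 + 2.508 + 1.601 + 2.007 + 2.490 + 1.637 + 2.811) / 8 = 16.94200 / 8 = 2.11775
Sum of squared deviations: (+0.39525)² + (−0.74275)² + (+0.39025)² + (−0.51675)² + (−0.11075)² + (+0.37225)² + (−0.48075)² + (+0.69325)² = 1.98978
Variance = 1.98978 / 7 = 0.28425
SE* = √0.28425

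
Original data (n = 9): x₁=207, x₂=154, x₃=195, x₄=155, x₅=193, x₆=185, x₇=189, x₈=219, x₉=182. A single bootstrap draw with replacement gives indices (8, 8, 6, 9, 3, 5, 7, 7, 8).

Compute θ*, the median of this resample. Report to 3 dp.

Resample values: 219, 219, 185, 182, 195, 193, 189, 189, 219.
Sorted: 182, 185, 189, 189, 193, 195, 219, 219, 219
Median = middle value = 193.000

θ* = 193.000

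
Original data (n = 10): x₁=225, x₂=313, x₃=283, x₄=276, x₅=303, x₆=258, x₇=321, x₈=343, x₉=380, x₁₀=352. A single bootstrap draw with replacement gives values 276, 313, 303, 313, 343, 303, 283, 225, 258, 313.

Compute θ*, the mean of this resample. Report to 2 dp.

θ* = 293.00

Mean = (276 + 313 + 303 + 313 + 343 + 303 + 283 + 225 + 258 + 313) / 10 = 2930.0 / 10 = 293.00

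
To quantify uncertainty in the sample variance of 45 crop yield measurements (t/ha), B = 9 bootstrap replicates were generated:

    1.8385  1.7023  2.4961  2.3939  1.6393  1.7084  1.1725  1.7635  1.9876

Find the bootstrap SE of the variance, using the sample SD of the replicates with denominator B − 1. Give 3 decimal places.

Bootstrap SE is the standard deviation of the 9 replicate variances.
Mean of replicates: (1.8385 + 1.7023 + 2.4961 + 2.3939 + 1.6393 + 1.7084 + 1.1725 + 1.7635 + 1.9876) / 9 = 16.70210 / 9 = 1.85579
Sum of squared deviations: (−0.01729)² + (−0.15349)² + (+0.64031)² + (+0.53811)² + (−0.21649)² + (−0.14739)² + (−0.68329)² + (−0.09229)² + (+0.13181)² = 1.28479
Variance = 1.28479 / 8 = 0.16060
SE* = √0.16060

SE* = 0.401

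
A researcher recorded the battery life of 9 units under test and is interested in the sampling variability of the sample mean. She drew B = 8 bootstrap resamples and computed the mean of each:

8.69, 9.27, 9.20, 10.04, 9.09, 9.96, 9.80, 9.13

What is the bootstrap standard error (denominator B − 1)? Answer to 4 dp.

SE* = 0.4801

Bootstrap SE is the standard deviation of the 8 replicate means.
Mean of replicates: (8.69 + 9.27 + 9.20 + 10.04 + 9.09 + 9.96 + 9.80 + 9.13) / 8 = 75.18000 / 8 = 9.39750
Sum of squared deviations: (−0.70750)² + (−0.12750)² + (−0.19750)² + (+0.64250)² + (−0.30750)² + (+0.56250)² + (+0.40250)² + (−0.26750)² = 1.61315
Variance = 1.61315 / 7 = 0.23045
SE* = √0.23045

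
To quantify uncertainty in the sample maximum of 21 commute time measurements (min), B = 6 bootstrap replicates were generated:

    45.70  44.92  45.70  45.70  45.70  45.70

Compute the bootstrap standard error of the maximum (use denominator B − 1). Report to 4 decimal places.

Bootstrap SE is the standard deviation of the 6 replicate maximums.
Mean of replicates: (45.70 + 44.92 + 45.70 + 45.70 + 45.70 + 45.70) / 6 = 273.42000 / 6 = 45.57000
Sum of squared deviations: (+0.13000)² + (−0.65000)² + (+0.13000)² + (+0.13000)² + (+0.13000)² + (+0.13000)² = 0.50700
Variance = 0.50700 / 5 = 0.10140
SE* = √0.10140

SE* = 0.3184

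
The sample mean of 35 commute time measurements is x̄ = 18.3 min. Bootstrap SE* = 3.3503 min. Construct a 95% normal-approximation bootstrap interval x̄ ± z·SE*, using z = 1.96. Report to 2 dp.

(11.73, 24.87)

Margin = 1.96 × 3.3503 = 6.567
Interval: 18.3 ± 6.567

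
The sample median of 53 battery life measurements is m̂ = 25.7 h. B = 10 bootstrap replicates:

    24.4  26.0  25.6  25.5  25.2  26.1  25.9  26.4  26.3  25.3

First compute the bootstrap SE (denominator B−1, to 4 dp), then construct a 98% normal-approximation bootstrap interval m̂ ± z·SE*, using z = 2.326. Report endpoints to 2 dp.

(24.30, 27.10)

Mean of replicates = 25.6700; sum of squared deviations = 3.2810; SE* = √(3.2810/9) = 0.6038
Margin = 2.326 × 0.6038 = 1.404
Interval: 25.7 ± 1.404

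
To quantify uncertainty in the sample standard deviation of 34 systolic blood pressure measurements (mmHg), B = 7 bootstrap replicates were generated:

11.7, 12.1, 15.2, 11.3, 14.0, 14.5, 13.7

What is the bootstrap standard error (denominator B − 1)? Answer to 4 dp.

Bootstrap SE is the standard deviation of the 7 replicate standard deviations.
Mean of replicates: (11.7 + 12.1 + 15.2 + 11.3 + 14.0 + 14.5 + 13.7) / 7 = 92.50000 / 7 = 13.21429
Sum of squared deviations: (−1.51429)² + (−1.11429)² + (+1.98571)² + (−1.91429)² + (+0.78571)² + (+1.28571)² + (+0.48571)² = 13.64857
Variance = 13.64857 / 6 = 2.27476
SE* = √2.27476

SE* = 1.5082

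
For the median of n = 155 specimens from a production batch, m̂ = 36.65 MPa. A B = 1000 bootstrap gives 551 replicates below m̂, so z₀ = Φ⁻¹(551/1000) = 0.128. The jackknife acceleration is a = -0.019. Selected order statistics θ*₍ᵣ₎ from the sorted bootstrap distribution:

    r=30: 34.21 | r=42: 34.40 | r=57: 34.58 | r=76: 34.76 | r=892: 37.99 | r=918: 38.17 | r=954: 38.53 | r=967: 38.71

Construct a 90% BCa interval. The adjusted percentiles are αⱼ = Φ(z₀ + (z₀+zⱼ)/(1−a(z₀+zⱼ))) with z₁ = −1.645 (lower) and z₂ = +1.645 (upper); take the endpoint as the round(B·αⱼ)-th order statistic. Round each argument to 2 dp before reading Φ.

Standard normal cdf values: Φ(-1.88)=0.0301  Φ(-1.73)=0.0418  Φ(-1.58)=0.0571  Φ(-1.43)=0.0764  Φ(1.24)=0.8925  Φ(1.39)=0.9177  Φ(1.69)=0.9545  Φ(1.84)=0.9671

(34.76, 38.71)

Lower: z₀ + z₁ = 0.128 + (-1.645) = -1.517; 1 − a(z₀+z₁) = 1 − (-0.019)(-1.517) = 0.9712; argument = 0.128 + (-1.517)/0.9712 = -1.4340 → -1.43.
α₁ = Φ(-1.43) = 0.0764; rank = round(1000 × 0.0764) = 76; θ*₍76₎ = 34.76.
Upper: z₀ + z₂ = 1.773; 1 − a(z₀+z₂) = 1.0337; argument = 1.8432 → 1.84; α₂ = 0.9671; rank = 967; θ*₍967₎ = 38.71.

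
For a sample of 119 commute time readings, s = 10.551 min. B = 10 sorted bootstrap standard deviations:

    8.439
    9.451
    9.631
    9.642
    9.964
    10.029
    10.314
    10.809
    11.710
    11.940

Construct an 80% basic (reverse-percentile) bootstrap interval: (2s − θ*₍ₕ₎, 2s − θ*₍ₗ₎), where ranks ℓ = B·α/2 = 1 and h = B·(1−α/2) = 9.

(9.392, 12.663)

Percentile endpoints at ranks 1 and 9: θ*₍1₎ = 8.439, θ*₍9₎ = 11.710.
Basic interval reflects these around s:
  lower = 2 × 10.551 − 11.710 = 9.392
  upper = 2 × 10.551 − 8.439 = 12.663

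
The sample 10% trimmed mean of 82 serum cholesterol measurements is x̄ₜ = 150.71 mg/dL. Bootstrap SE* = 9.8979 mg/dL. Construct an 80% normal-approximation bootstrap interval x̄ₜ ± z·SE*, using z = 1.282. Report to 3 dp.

Margin = 1.282 × 9.8979 = 12.6891
Interval: 150.71 ± 12.6891

(138.021, 163.399)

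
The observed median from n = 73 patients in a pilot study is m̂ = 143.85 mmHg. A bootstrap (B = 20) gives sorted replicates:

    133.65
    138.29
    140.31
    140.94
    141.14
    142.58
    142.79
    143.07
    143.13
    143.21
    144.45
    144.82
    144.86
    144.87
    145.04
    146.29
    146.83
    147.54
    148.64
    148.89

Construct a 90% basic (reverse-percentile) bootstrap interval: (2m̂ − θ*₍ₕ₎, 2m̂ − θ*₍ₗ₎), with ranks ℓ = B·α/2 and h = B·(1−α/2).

(139.06, 154.05)

Percentile endpoints at ranks 1 and 19: θ*₍1₎ = 133.65, θ*₍19₎ = 148.64.
Basic interval reflects these around m̂:
  lower = 2 × 143.85 − 148.64 = 139.06
  upper = 2 × 143.85 − 133.65 = 154.05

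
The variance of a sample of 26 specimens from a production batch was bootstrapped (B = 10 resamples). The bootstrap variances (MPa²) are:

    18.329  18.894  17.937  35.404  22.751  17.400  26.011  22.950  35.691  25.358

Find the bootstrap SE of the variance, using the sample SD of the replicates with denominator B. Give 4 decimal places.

SE* = 6.4326

Bootstrap SE is the standard deviation of the 10 replicate variances.
Mean of replicates: (18.329 + 18.894 + 17.937 + 35.404 + 22.751 + 17.400 + 26.011 + 22.950 + 35.691 + 25.358) / 10 = 240.72500 / 10 = 24.07250
Sum of squared deviations: (−5.74350)² + (−5.17850)² + (−6.13550)² + (+11.33150)² + (−1.32150)² + (−6.67250)² + (+1.93850)² + (−1.12250)² + (+11.61850)² + (+1.28550)² = 413.78037
Variance = 413.78037 / 10 = 41.37804
SE* = √41.37804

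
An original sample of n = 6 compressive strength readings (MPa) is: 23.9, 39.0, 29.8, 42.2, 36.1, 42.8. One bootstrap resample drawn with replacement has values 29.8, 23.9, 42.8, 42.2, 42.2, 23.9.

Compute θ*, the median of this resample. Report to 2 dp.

θ* = 36.00

Sorted: 23.9, 23.9, 29.8, 42.2, 42.2, 42.8
Median = average of the two middle values = 36.00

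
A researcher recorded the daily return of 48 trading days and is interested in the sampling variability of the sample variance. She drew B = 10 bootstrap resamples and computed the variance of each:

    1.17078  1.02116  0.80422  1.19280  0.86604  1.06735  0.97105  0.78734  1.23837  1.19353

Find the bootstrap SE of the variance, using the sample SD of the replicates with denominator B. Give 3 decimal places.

Bootstrap SE is the standard deviation of the 10 replicate variances.
Mean of replicates: (1.17078 + 1.02116 + 0.80422 + 1.19280 + 0.86604 + 1.06735 + 0.97105 + 0.78734 + 1.23837 + 1.19353) / 10 = 10.312640 / 10 = 1.031264
Sum of squared deviations: (+0.139516)² + (−0.010104)² + (−0.227044)² + (+0.161536)² + (−0.165224)² + (+0.036086)² + (−0.060214)² + (−0.243924)² + (+0.207106)² + (+0.162266)² = 0.258159
Variance = 0.258159 / 10 = 0.025816
SE* = √0.025816

SE* = 0.161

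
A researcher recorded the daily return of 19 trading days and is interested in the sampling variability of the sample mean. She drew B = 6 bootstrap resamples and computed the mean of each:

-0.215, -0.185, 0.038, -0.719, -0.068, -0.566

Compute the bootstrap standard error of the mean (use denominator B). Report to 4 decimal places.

SE* = 0.2688

Bootstrap SE is the standard deviation of the 6 replicate means.
Mean of replicates: ((-0.215) + (-0.185) + 0.038 + (-0.719) + (-0.068) + (-0.566)) / 6 = -1.71500 / 6 = -0.28583
Sum of squared deviations: (+0.07083)² + (+0.10083)² + (+0.32383)² + (−0.43317)² + (+0.21783)² + (−0.28017)² = 0.43363
Variance = 0.43363 / 6 = 0.07227
SE* = √0.07227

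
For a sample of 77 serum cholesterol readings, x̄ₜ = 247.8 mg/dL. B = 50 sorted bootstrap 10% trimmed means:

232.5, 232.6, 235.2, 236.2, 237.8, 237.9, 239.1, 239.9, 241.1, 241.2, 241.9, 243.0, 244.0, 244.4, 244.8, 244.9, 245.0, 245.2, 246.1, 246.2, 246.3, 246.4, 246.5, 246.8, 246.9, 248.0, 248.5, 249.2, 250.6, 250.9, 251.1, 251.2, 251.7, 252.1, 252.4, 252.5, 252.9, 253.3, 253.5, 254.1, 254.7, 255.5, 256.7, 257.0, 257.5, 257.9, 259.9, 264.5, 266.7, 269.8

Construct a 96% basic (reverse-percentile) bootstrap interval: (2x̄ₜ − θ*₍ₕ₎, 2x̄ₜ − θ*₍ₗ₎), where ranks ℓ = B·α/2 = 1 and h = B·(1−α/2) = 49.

(228.9, 263.1)

Percentile endpoints at ranks 1 and 49: θ*₍1₎ = 232.5, θ*₍49₎ = 266.7.
Basic interval reflects these around x̄ₜ:
  lower = 2 × 247.8 − 266.7 = 228.9
  upper = 2 × 247.8 − 232.5 = 263.1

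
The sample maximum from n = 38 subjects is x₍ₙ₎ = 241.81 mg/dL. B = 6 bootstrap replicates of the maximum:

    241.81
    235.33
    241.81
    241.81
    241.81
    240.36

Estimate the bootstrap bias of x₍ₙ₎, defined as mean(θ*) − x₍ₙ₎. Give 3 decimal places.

mean(θ*) = (241.81 + 235.33 + 241.81 + 241.81 + 241.81 + 240.36) / 6 = 240.4883
bias = 240.4883 − 241.81

bias = −1.322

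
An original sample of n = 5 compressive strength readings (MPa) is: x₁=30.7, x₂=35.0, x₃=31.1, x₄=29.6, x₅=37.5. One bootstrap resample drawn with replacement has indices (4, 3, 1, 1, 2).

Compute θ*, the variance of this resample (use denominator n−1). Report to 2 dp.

θ* = 4.32

Resample values: 29.6, 31.1, 30.7, 30.7, 35.0.
Mean = 31.4200; sum of squared deviations = 17.2680
s² = 17.2680 / 4 = 4.3170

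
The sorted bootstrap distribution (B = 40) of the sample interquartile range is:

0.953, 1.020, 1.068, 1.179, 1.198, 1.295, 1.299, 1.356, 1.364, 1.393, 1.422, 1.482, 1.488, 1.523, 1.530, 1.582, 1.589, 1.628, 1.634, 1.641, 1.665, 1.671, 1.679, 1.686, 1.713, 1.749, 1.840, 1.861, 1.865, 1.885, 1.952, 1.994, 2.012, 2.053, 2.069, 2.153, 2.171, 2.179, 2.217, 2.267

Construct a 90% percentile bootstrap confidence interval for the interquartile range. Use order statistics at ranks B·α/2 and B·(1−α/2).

α = 0.10; lower rank = 40 × 0.050 = 2; upper rank = 40 × 0.950 = 38.
The 2nd smallest replicate is 1.020; the 38th is 2.179.

(1.020, 2.179)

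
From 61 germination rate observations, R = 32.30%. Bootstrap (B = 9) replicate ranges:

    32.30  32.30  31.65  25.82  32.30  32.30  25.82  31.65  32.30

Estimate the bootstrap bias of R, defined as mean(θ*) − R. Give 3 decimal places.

bias = −1.584

mean(θ*) = (32.30 + 32.30 + 31.65 + 25.82 + 32.30 + 32.30 + 25.82 + 31.65 + 32.30) / 9 = 30.7156
bias = 30.7156 − 32.30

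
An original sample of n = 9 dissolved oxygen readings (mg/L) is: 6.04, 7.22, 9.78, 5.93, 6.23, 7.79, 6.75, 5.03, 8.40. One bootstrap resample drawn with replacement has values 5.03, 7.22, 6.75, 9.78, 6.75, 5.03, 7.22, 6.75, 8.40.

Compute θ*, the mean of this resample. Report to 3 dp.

Mean = (5.03 + 7.22 + 6.75 + 9.78 + 6.75 + 5.03 + 7.22 + 6.75 + 8.40) / 9 = 62.930 / 9 = 6.992

θ* = 6.992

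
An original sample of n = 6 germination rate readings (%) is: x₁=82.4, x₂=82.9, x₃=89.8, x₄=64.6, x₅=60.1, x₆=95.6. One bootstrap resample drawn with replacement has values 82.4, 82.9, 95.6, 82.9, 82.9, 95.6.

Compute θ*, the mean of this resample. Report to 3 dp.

θ* = 87.050

Mean = (82.4 + 82.9 + 95.6 + 82.9 + 82.9 + 95.6) / 6 = 522.30 / 6 = 87.050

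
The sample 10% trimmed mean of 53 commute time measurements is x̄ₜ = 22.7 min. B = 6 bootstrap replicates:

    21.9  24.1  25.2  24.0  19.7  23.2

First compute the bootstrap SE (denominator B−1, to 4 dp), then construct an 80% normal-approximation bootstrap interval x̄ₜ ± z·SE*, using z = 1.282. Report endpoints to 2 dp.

Mean of replicates = 23.0167; sum of squared deviations = 19.1883; SE* = √(19.1883/5) = 1.9590
Margin = 1.282 × 1.9590 = 2.511
Interval: 22.7 ± 2.511

(20.19, 25.21)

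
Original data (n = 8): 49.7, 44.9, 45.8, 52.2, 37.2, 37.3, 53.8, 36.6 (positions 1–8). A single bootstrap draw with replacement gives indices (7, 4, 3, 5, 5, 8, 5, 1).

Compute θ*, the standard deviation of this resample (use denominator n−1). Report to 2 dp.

θ* = 7.48

Resample values: 53.8, 52.2, 45.8, 37.2, 37.2, 36.6, 37.2, 49.7.
Mean = 43.7125; sum of squared deviations = 391.8287
s² = 391.8287 / 7 = 55.9755
s = √55.9755 = 7.48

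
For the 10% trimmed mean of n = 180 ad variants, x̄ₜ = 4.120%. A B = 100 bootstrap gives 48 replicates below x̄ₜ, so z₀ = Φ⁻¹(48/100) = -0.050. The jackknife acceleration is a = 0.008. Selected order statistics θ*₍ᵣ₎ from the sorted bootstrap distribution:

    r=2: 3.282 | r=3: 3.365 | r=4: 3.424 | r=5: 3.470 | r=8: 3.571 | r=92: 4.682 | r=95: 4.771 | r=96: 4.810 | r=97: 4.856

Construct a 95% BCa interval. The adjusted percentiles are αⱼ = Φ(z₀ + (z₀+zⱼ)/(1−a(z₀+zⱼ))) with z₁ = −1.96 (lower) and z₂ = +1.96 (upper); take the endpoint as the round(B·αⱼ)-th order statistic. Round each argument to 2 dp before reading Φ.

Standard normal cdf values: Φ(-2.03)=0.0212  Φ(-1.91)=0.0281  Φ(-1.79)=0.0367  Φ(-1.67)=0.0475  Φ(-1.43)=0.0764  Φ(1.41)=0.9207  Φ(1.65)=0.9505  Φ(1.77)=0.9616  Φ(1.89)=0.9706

Lower: z₀ + z₁ = -0.050 + (-1.960) = -2.010; 1 − a(z₀+z₁) = 1 − (0.008)(-2.010) = 1.0161; argument = -0.050 + (-2.010)/1.0161 = -2.0282 → -2.03.
α₁ = Φ(-2.03) = 0.0212; rank = round(100 × 0.0212) = 2; θ*₍2₎ = 3.282.
Upper: z₀ + z₂ = 1.910; 1 − a(z₀+z₂) = 0.9847; argument = 1.8896 → 1.89; α₂ = 0.9706; rank = 97; θ*₍97₎ = 4.856.

(3.282, 4.856)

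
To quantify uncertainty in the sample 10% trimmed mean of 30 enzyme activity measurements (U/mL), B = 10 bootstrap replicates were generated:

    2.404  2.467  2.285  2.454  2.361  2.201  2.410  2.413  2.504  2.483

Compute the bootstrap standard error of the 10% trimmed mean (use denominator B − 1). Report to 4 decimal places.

SE* = 0.0941

Bootstrap SE is the standard deviation of the 10 replicate 10% trimmed means.
Mean of replicates: (2.404 + 2.467 + 2.285 + 2.454 + 2.361 + 2.201 + 2.410 + 2.413 + 2.504 + 2.483) / 10 = 23.98200 / 10 = 2.39820
Sum of squared deviations: (+0.00580)² + (+0.06880)² + (−0.11320)² + (+0.05580)² + (−0.03720)² + (−0.19720)² + (+0.01180)² + (+0.01480)² + (+0.10580)² + (+0.08480)² = 0.07971
Variance = 0.07971 / 9 = 0.00886
SE* = √0.00886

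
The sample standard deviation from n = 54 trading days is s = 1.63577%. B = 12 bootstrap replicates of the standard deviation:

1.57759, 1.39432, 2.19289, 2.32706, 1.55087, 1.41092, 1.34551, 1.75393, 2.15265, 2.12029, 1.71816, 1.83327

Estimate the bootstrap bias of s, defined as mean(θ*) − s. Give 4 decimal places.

bias = +0.1457

mean(θ*) = (1.57759 + 1.39432 + 2.19289 + 2.32706 + 1.55087 + 1.41092 + 1.34551 + 1.75393 + 2.15265 + 2.12029 + 1.71816 + 1.83327) / 12 = 1.78146
bias = 1.78146 − 1.63577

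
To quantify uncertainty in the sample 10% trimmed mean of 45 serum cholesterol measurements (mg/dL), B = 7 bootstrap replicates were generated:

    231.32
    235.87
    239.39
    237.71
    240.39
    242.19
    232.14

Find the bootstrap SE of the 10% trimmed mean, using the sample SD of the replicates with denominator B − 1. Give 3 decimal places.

SE* = 4.119

Bootstrap SE is the standard deviation of the 7 replicate 10% trimmed means.
Mean of replicates: (231.32 + 235.87 + 239.39 + 237.71 + 240.39 + 242.19 + 232.14) / 7 = 1659.0100 / 7 = 237.0014
Sum of squared deviations: (−5.6814)² + (−1.1314)² + (+2.3886)² + (+0.7086)² + (+3.3886)² + (+5.1886)² + (−4.8614)² = 101.8033
Variance = 101.8033 / 6 = 16.9672
SE* = √16.9672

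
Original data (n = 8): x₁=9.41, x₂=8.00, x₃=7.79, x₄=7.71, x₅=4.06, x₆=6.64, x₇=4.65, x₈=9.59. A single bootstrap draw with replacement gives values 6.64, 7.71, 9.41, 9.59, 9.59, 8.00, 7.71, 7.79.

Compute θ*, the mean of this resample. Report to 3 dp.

Mean = (6.64 + 7.71 + 9.41 + 9.59 + 9.59 + 8.00 + 7.71 + 7.79) / 8 = 66.440 / 8 = 8.305

θ* = 8.305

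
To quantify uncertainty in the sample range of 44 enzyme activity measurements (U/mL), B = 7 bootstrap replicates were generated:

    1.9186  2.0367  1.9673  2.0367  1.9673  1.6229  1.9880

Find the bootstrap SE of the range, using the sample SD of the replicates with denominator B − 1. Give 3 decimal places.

Bootstrap SE is the standard deviation of the 7 replicate ranges.
Mean of replicates: (1.9186 + 2.0367 + 1.9673 + 2.0367 + 1.9673 + 1.6229 + 1.9880) / 7 = 13.53750 / 7 = 1.93393
Sum of squared deviations: (−0.01533)² + (+0.10277)² + (+0.03337)² + (+0.10277)² + (+0.03337)² + (−0.31103)² + (+0.05407)² = 0.12325
Variance = 0.12325 / 6 = 0.02054
SE* = √0.02054

SE* = 0.143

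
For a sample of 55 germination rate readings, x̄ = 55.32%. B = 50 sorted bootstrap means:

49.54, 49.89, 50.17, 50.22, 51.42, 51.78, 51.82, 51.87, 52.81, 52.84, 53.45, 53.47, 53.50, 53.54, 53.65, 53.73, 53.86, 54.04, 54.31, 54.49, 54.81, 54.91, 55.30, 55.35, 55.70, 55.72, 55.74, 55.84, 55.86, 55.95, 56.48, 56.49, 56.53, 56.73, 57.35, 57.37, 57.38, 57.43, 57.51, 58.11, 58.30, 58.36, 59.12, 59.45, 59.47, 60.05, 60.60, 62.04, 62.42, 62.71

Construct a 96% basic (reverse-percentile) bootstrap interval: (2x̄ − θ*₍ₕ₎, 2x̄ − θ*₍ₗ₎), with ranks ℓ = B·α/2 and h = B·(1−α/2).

(48.22, 61.10)

Percentile endpoints at ranks 1 and 49: θ*₍1₎ = 49.54, θ*₍49₎ = 62.42.
Basic interval reflects these around x̄:
  lower = 2 × 55.32 − 62.42 = 48.22
  upper = 2 × 55.32 − 49.54 = 61.10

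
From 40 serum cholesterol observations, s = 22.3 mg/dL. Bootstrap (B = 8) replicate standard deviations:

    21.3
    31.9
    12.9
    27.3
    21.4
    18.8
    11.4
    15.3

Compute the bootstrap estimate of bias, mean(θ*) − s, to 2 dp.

bias = −2.26

mean(θ*) = (21.3 + 31.9 + 12.9 + 27.3 + 21.4 + 18.8 + 11.4 + 15.3) / 8 = 20.038
bias = 20.038 − 22.3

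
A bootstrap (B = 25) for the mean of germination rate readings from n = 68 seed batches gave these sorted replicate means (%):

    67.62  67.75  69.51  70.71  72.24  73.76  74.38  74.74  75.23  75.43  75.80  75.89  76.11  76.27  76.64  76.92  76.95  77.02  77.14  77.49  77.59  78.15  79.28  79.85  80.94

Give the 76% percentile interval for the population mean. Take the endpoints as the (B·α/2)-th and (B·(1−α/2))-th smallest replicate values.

(69.51, 78.15)

α = 0.24; lower rank = 25 × 0.120 = 3; upper rank = 25 × 0.880 = 22.
The 3rd smallest replicate is 69.51; the 22nd is 78.15.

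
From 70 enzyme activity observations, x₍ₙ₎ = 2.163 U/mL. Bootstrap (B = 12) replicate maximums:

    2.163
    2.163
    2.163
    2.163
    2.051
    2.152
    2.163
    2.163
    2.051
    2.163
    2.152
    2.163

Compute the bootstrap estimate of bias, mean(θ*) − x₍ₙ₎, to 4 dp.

mean(θ*) = (2.163 + 2.163 + 2.163 + 2.163 + 2.051 + 2.152 + 2.163 + 2.163 + 2.051 + 2.163 + 2.152 + 2.163) / 12 = 2.14250
bias = 2.14250 − 2.163

bias = −0.0205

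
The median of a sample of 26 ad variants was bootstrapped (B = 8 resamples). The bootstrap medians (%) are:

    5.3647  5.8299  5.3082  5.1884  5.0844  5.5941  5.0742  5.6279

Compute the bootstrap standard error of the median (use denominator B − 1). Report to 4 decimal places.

Bootstrap SE is the standard deviation of the 8 replicate medians.
Mean of replicates: (5.3647 + 5.8299 + 5.3082 + 5.1884 + 5.0844 + 5.5941 + 5.0742 + 5.6279) / 8 = 43.07180 / 8 = 5.38398
Sum of squared deviations: (−0.01928)² + (+0.44592)² + (−0.07578)² + (−0.19558)² + (−0.29958)² + (+0.21012)² + (−0.30978)² + (+0.24392)² = 0.53257
Variance = 0.53257 / 7 = 0.07608
SE* = √0.07608

SE* = 0.2758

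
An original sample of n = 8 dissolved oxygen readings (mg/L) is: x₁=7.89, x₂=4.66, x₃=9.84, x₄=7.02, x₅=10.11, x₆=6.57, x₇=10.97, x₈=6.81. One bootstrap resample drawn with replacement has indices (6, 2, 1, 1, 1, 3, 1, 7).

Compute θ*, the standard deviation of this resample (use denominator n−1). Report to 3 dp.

θ* = 1.906

Resample values: 6.57, 4.66, 7.89, 7.89, 7.89, 9.84, 7.89, 10.97.
Mean = 7.9500; sum of squared deviations = 25.4354
s² = 25.4354 / 7 = 3.6336
s = √3.6336 = 1.906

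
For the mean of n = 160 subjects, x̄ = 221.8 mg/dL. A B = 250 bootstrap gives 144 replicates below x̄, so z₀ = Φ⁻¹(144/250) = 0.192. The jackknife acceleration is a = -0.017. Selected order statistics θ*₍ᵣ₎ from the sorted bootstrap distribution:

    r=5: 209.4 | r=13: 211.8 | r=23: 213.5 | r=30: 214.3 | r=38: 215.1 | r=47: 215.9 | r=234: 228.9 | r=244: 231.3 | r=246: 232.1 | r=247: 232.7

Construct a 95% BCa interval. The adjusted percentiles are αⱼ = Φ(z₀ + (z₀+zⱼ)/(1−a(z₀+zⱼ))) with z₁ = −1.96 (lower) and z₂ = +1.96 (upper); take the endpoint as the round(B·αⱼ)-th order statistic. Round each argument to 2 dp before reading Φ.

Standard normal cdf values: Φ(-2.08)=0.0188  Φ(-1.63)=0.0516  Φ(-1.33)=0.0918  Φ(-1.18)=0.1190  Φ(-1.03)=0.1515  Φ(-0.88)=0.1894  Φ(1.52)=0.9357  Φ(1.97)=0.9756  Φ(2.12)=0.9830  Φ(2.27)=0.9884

Lower: z₀ + z₁ = 0.192 + (-1.960) = -1.768; 1 − a(z₀+z₁) = 1 − (-0.017)(-1.768) = 0.9699; argument = 0.192 + (-1.768)/0.9699 = -1.6308 → -1.63.
α₁ = Φ(-1.63) = 0.0516; rank = round(250 × 0.0516) = 13; θ*₍13₎ = 211.8.
Upper: z₀ + z₂ = 2.152; 1 − a(z₀+z₂) = 1.0366; argument = 2.2680 → 2.27; α₂ = 0.9884; rank = 247; θ*₍247₎ = 232.7.

(211.8, 232.7)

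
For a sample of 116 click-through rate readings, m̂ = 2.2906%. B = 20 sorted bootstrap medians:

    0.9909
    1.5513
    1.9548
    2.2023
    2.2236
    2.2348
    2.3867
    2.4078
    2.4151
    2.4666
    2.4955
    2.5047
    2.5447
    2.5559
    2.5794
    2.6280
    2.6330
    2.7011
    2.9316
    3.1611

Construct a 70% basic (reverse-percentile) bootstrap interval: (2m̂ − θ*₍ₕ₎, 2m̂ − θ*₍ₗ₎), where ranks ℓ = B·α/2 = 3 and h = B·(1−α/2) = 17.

(1.9482, 2.6264)

Percentile endpoints at ranks 3 and 17: θ*₍3₎ = 1.9548, θ*₍17₎ = 2.6330.
Basic interval reflects these around m̂:
  lower = 2 × 2.2906 − 2.6330 = 1.9482
  upper = 2 × 2.2906 − 1.9548 = 2.6264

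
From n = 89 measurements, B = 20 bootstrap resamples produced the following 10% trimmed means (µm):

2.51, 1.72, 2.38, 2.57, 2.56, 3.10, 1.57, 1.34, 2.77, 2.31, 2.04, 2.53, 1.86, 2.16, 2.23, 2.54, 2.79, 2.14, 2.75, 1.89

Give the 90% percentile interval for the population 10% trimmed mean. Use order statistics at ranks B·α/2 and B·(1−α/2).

Sorted replicates: 1.34, 1.57, 1.72, 1.86, 1.89, 2.04, 2.14, 2.16, 2.23, 2.31, 2.38, 2.51, 2.53, 2.54, 2.56, 2.57, 2.75, 2.77, 2.79, 3.10
α = 0.10; lower rank = 20 × 0.050 = 1; upper rank = 20 × 0.950 = 19.
The 1st smallest replicate is 1.34; the 19th is 2.79.

(1.34, 2.79)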